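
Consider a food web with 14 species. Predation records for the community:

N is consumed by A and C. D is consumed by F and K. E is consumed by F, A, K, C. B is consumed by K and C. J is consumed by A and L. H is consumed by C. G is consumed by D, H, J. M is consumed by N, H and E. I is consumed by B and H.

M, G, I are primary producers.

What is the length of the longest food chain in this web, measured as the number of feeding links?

2 links

One longest chain: G → J → L.
It has 3 species and 2 links.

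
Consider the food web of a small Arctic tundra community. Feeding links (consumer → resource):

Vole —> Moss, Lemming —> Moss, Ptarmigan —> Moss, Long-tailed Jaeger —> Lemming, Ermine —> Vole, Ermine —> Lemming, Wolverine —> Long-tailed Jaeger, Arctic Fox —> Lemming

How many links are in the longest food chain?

3 links

One longest chain: Moss → Lemming → Long-tailed Jaeger → Wolverine.
It has 4 species and 3 links.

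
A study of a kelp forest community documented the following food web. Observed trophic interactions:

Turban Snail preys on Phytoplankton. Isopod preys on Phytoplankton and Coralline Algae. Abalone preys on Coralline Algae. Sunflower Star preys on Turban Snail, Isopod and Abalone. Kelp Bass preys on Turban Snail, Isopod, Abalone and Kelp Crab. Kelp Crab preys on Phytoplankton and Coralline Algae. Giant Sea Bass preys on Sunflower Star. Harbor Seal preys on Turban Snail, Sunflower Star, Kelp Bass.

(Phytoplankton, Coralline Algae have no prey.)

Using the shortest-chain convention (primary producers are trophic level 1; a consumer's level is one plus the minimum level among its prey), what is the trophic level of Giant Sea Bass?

Phytoplankton is a producer → level 1.
Turban Snail eats Phytoplankton → level 2.
Sunflower Star eats Turban Snail → level 3.
Giant Sea Bass eats Sunflower Star → level 4.
No prey of Giant Sea Bass is below level 3, so 4 is the minimum.

Trophic level 4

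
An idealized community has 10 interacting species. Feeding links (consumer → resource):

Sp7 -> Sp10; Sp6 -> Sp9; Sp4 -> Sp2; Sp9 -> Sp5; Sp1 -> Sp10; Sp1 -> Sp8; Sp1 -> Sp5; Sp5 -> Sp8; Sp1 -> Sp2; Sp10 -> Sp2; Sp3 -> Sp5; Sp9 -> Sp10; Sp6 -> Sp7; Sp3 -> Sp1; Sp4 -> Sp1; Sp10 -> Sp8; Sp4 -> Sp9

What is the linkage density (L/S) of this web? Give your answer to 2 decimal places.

L/S = 1.70

There are L = 17 links among S = 10 species.
L/S = 17/10 = 1.7000 ≈ 1.70.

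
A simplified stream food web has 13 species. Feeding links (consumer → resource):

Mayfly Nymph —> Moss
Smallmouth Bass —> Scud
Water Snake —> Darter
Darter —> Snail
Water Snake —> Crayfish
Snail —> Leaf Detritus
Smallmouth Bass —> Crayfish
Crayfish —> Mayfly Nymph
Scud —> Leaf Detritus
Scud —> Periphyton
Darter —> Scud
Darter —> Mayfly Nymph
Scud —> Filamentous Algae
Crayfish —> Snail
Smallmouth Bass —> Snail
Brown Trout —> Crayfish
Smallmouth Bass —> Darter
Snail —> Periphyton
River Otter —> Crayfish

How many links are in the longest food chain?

3 links

One longest chain: Moss → Mayfly Nymph → Darter → Smallmouth Bass.
It has 4 species and 3 links.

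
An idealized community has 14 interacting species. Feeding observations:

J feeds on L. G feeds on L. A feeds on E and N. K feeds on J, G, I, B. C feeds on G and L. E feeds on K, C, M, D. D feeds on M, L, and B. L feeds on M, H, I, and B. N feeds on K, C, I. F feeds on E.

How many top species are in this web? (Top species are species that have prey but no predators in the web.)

Top species (has prey, but nothing eats it): F, A.
Count: 2.

2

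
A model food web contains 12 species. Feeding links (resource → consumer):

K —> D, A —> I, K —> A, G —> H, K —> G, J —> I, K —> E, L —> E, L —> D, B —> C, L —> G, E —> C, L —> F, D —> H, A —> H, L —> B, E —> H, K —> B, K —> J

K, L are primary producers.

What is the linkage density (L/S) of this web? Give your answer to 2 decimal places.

There are L = 19 links among S = 12 species.
L/S = 19/12 = 1.5833 ≈ 1.58.

L/S = 1.58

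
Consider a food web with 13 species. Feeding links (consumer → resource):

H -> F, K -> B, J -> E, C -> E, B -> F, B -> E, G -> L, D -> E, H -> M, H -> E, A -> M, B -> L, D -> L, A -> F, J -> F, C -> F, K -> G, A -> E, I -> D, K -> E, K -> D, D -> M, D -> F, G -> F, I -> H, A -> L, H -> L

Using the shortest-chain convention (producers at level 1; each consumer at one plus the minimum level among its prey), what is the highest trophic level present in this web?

Producers (level 1): M, F, L, E.
Following each consumer down to its lowest-level prey: M → H → I (levels 1 through 3).
All prey of I (H 2, D 2) are at level 2 or above, so I is at level 1 + 2 = 3.
Every consumer has at least one prey at level 2 or below, so none exceeds level 3.

3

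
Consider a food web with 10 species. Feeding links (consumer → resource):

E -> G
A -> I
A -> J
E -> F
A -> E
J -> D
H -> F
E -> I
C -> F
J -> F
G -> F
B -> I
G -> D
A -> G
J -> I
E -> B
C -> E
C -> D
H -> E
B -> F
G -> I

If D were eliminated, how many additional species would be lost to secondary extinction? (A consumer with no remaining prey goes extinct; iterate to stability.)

0

Remove D.
Every predator of it retains at least one other prey: J still has F, I; G still has F, I; C still has F, E.
No consumer loses all prey, so no secondary extinctions occur.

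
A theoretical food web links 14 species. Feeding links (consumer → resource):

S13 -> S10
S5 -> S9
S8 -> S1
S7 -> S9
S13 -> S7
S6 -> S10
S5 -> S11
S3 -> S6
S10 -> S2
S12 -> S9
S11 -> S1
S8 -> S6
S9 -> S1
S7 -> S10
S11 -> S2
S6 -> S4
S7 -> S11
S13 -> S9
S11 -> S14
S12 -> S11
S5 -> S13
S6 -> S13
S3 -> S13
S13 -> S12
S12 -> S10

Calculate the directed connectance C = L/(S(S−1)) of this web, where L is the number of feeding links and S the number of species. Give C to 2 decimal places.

The web has S = 14 species and L = 25 feeding links.
C = L / (S(S−1)) = 25 / 182 = 0.1374 ≈ 0.14.

C = 0.14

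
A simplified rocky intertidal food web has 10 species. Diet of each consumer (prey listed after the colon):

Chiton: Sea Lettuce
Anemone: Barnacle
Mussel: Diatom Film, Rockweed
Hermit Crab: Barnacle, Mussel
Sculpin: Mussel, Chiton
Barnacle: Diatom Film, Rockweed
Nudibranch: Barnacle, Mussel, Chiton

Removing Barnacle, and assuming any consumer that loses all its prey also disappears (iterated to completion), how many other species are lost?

1

Remove Barnacle.
Round 1: Anemone (all prey gone) → extinct.
No further losses. Total secondary extinctions: 1.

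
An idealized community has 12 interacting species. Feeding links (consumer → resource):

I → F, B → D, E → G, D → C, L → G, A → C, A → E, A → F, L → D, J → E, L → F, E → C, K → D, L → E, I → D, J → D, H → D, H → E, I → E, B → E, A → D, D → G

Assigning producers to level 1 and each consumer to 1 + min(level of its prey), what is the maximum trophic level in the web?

Producers (level 1): F, C, G.
Following each consumer down to its lowest-level prey: C → E → B (levels 1 through 3).
All prey of B (E 2, D 2) are at level 2 or above, so B is at level 1 + 2 = 3.
Every consumer has at least one prey at level 2 or below, so none exceeds level 3.

3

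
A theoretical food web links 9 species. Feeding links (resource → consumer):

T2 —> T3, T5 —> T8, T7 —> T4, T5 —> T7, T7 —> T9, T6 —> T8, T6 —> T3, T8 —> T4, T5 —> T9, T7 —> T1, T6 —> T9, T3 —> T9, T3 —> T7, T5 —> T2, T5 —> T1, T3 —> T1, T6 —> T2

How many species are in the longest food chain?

One longest chain: T6 → T2 → T3 → T7 → T4.
It has 5 species and 4 links.

5 species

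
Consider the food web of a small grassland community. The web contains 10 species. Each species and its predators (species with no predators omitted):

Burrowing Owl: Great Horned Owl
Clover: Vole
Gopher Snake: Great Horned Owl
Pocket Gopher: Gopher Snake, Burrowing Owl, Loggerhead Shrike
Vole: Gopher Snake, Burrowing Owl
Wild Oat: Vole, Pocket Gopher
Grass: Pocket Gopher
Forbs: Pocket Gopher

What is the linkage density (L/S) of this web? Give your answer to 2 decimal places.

There are L = 12 links among S = 10 species.
L/S = 12/10 = 1.2000 ≈ 1.20.

L/S = 1.20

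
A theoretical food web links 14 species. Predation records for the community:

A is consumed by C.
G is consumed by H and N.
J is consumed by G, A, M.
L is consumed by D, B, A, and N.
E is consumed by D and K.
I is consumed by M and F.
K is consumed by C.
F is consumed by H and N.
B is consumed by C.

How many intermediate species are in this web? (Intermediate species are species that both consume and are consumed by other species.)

Intermediate species (has both prey and predators): A, B, F, K, G.
Count: 5.

5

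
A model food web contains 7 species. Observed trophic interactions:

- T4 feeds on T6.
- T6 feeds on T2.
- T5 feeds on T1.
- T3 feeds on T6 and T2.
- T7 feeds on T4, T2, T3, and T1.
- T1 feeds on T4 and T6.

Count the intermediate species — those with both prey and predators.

Intermediate species (has both prey and predators): T6, T3, T4, T1.
Count: 4.

4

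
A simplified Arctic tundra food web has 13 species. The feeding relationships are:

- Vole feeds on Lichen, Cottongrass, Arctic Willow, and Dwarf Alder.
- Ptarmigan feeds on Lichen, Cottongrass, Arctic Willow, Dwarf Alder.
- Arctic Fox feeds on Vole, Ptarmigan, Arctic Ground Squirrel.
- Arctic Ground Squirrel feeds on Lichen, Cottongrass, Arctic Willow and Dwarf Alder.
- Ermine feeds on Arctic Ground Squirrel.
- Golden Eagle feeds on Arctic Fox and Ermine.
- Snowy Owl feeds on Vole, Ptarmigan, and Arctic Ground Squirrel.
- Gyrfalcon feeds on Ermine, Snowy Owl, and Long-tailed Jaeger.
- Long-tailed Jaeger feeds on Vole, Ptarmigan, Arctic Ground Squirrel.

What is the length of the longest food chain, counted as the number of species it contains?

4 species

One longest chain: Arctic Willow → Arctic Ground Squirrel → Ermine → Golden Eagle.
It has 4 species and 3 links.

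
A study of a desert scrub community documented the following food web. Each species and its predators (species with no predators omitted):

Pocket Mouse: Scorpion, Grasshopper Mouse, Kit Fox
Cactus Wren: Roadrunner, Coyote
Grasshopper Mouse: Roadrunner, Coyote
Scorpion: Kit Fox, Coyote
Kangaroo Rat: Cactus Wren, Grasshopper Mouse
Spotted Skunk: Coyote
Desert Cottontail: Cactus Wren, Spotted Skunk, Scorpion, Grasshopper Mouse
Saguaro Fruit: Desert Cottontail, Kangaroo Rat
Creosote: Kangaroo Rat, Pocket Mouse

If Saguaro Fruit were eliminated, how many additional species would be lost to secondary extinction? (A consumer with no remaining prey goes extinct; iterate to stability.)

2

Remove Saguaro Fruit.
Round 1: Desert Cottontail (all prey gone) → extinct.
Round 2: Spotted Skunk (all prey gone) → extinct.
No further losses. Total secondary extinctions: 2.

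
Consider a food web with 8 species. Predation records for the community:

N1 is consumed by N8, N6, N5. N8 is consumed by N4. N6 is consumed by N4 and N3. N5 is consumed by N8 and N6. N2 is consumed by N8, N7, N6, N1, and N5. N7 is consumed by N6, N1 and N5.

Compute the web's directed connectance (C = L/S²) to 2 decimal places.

C = 0.25

The web has S = 8 species and L = 16 feeding links.
C = L / S² = 16 / 64 = 0.2500 ≈ 0.25.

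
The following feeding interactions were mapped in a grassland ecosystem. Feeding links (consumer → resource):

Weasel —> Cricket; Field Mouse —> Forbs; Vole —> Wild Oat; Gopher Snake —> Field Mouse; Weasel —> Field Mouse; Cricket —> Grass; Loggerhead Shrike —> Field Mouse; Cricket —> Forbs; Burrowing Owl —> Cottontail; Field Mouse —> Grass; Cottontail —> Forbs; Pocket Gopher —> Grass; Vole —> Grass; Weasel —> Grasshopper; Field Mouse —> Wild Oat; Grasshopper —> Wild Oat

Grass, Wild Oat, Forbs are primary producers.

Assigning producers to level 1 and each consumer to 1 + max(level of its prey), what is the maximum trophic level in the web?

Producers (level 1): Grass, Wild Oat, Forbs.
Grass → Field Mouse → Gopher Snake gives Gopher Snake level 3.
No species has a prey at level 3, so no species reaches level 4.

3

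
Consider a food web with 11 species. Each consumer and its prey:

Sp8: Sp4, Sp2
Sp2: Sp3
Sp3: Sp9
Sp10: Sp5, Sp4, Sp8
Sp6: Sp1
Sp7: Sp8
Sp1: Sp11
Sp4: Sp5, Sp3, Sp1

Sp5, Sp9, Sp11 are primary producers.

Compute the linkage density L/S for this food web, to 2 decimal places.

There are L = 13 links among S = 11 species.
L/S = 13/11 = 1.1818 ≈ 1.18.

L/S = 1.18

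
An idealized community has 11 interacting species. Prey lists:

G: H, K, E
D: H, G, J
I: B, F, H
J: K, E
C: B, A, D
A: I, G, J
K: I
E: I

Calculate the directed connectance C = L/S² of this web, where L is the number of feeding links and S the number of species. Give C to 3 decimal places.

C = 0.157

The web has S = 11 species and L = 19 feeding links.
C = L / S² = 19 / 121 = 0.1570 ≈ 0.157.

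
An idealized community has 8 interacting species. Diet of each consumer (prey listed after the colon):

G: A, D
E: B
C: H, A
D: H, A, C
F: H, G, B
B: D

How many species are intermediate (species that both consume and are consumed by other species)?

Intermediate species (has both prey and predators): C, D, G, B.
Count: 4.

4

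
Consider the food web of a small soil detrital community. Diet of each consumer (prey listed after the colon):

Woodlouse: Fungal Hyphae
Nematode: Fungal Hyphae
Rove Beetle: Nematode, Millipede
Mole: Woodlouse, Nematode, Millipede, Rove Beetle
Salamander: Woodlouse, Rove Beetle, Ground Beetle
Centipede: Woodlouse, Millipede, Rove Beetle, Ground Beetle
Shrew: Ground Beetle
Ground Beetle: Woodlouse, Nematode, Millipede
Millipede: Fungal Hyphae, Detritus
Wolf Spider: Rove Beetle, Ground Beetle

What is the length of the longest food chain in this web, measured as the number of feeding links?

One longest chain: Fungal Hyphae → Nematode → Rove Beetle → Wolf Spider.
It has 4 species and 3 links.

3 links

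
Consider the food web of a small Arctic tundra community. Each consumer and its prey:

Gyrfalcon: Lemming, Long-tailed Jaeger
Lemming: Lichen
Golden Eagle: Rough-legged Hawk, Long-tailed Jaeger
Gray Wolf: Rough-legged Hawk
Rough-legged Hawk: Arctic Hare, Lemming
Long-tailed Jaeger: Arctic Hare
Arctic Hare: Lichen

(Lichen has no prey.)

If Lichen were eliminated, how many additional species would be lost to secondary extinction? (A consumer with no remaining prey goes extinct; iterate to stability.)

7

Remove Lichen.
Round 1: Arctic Hare (all prey gone), Lemming (all prey gone) → extinct.
Round 2: Rough-legged Hawk (all prey gone), Long-tailed Jaeger (all prey gone) → extinct.
Round 3: Gray Wolf (all prey gone), Gyrfalcon (all prey gone), Golden Eagle (all prey gone) → extinct.
No further losses. Total secondary extinctions: 7.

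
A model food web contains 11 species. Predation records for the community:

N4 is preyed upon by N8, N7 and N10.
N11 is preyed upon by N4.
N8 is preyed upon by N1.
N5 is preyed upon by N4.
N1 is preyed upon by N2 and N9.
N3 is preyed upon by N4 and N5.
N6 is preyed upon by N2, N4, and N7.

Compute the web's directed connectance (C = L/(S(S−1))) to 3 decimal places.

C = 0.118

The web has S = 11 species and L = 13 feeding links.
C = L / (S(S−1)) = 13 / 110 = 0.1182 ≈ 0.118.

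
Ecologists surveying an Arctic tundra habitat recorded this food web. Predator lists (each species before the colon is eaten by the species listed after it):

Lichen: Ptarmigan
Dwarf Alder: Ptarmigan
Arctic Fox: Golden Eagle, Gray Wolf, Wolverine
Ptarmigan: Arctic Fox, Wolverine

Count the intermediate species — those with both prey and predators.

2

Intermediate species (has both prey and predators): Ptarmigan, Arctic Fox.
Count: 2.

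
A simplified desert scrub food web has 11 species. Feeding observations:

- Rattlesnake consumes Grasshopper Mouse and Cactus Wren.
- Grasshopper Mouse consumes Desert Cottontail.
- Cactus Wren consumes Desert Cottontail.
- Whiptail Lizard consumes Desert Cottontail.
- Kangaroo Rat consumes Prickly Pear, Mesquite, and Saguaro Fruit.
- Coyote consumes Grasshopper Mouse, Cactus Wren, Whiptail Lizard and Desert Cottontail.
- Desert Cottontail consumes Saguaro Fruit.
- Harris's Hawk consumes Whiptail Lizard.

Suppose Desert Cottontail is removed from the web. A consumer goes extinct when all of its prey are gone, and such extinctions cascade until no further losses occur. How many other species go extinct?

6

Remove Desert Cottontail.
Round 1: Cactus Wren (all prey gone), Grasshopper Mouse (all prey gone), Whiptail Lizard (all prey gone) → extinct.
Round 2: Coyote (all prey gone), Rattlesnake (all prey gone), Harris's Hawk (all prey gone) → extinct.
No further losses. Total secondary extinctions: 6.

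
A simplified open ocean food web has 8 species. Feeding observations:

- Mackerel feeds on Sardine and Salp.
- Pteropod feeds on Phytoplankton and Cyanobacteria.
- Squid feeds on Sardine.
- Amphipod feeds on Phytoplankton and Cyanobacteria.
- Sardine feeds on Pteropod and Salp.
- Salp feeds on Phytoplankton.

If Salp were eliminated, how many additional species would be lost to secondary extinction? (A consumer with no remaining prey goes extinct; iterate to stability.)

0

Remove Salp.
Every predator of it retains at least one other prey: Sardine still has Pteropod; Mackerel still has Sardine.
No consumer loses all prey, so no secondary extinctions occur.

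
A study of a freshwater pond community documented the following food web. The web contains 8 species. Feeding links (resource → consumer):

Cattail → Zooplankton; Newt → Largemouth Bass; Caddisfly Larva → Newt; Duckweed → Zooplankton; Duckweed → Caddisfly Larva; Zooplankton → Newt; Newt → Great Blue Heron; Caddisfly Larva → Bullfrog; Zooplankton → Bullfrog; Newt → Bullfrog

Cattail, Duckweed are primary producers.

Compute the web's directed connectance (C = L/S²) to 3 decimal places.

C = 0.156

The web has S = 8 species and L = 10 feeding links.
C = L / S² = 10 / 64 = 0.1562 ≈ 0.156.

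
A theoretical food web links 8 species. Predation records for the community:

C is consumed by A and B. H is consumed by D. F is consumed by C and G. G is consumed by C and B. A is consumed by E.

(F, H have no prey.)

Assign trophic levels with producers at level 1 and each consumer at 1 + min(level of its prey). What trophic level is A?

F is a producer → level 1.
C eats F → level 2.
A eats C → level 3.
No prey of A is below level 2, so 3 is the minimum.

Trophic level 3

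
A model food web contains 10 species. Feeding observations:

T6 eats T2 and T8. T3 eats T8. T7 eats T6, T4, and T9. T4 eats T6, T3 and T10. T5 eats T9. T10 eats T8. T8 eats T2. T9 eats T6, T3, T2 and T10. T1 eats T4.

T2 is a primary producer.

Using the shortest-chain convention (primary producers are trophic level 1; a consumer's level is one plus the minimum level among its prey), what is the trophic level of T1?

T2 is a producer → level 1.
T6 eats T2 → level 2.
T4 eats T6 → level 3.
T1 eats T4 → level 4.
No prey of T1 is below level 3, so 4 is the minimum.

Trophic level 4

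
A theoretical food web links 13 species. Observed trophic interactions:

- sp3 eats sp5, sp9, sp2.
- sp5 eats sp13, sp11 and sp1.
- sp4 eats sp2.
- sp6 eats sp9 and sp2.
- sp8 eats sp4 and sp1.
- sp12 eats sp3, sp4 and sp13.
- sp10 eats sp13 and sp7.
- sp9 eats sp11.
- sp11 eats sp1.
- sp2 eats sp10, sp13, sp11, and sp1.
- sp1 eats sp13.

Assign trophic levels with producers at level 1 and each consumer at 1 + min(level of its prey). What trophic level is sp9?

Trophic level 4

sp13 is a producer → level 1.
sp1 eats sp13 → level 2.
sp11 eats sp1 → level 3.
sp9 eats sp11 → level 4.
No prey of sp9 is below level 3, so 4 is the minimum.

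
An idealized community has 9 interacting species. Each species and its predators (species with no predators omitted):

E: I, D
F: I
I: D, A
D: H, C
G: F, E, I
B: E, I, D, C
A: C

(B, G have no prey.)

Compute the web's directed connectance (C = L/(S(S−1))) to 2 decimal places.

C = 0.21

The web has S = 9 species and L = 15 feeding links.
C = L / (S(S−1)) = 15 / 72 = 0.2083 ≈ 0.21.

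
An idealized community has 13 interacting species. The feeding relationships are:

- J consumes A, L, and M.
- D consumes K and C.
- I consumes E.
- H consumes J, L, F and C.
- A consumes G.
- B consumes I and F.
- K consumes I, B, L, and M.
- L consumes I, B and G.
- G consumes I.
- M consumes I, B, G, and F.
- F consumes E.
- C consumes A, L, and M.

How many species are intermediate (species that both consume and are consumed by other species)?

10

Intermediate species (has both prey and predators): I, F, B, G, A, L, M, J, K, C.
Count: 10.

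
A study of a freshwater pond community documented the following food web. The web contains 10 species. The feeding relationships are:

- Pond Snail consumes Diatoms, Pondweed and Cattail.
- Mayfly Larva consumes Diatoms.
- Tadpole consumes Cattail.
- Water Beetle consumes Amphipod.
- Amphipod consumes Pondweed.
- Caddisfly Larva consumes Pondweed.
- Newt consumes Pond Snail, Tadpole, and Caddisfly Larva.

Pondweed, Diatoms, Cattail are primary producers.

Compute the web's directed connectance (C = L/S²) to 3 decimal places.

The web has S = 10 species and L = 11 feeding links.
C = L / S² = 11 / 100 = 0.1100 ≈ 0.110.

C = 0.110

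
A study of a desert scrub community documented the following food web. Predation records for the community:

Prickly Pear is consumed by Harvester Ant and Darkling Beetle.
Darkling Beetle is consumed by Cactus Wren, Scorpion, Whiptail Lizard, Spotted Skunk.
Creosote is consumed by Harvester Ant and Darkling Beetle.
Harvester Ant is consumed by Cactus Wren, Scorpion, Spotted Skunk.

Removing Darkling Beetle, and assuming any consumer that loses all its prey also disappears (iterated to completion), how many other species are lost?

Remove Darkling Beetle.
Round 1: Whiptail Lizard (all prey gone) → extinct.
No further losses. Total secondary extinctions: 1.

1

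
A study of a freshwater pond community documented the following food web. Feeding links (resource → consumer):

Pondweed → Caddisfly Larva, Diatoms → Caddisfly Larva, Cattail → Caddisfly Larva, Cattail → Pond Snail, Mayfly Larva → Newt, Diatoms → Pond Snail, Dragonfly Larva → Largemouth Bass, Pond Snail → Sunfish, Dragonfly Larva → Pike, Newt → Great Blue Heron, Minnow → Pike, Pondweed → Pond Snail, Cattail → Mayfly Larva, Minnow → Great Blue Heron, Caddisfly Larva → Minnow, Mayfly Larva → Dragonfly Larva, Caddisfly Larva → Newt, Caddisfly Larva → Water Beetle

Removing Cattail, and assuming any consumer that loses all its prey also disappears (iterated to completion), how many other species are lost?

Remove Cattail.
Round 1: Mayfly Larva (all prey gone) → extinct.
Round 2: Dragonfly Larva (all prey gone) → extinct.
Round 3: Largemouth Bass (all prey gone) → extinct.
No further losses. Total secondary extinctions: 3.

3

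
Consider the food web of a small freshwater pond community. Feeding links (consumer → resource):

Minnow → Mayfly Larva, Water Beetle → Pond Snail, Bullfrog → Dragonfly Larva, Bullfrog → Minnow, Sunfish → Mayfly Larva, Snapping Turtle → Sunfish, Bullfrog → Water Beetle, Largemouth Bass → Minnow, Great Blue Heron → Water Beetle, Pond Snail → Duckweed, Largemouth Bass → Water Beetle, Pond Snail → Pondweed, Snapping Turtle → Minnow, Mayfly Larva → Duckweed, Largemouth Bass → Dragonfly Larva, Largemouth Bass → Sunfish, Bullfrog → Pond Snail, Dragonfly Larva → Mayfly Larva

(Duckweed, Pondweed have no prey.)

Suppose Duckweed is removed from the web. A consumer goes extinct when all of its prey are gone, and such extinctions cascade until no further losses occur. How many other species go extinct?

Remove Duckweed.
Round 1: Mayfly Larva (all prey gone) → extinct.
Round 2: Sunfish (all prey gone), Minnow (all prey gone), Dragonfly Larva (all prey gone) → extinct.
Round 3: Snapping Turtle (all prey gone) → extinct.
No further losses. Total secondary extinctions: 5.

5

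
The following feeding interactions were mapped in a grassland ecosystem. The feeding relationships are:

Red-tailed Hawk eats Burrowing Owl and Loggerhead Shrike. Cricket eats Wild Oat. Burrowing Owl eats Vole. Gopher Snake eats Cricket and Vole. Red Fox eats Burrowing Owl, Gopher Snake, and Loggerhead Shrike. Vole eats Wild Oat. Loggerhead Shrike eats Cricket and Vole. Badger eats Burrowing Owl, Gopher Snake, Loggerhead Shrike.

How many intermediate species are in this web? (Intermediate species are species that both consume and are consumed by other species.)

5

Intermediate species (has both prey and predators): Cricket, Vole, Burrowing Owl, Loggerhead Shrike, Gopher Snake.
Count: 5.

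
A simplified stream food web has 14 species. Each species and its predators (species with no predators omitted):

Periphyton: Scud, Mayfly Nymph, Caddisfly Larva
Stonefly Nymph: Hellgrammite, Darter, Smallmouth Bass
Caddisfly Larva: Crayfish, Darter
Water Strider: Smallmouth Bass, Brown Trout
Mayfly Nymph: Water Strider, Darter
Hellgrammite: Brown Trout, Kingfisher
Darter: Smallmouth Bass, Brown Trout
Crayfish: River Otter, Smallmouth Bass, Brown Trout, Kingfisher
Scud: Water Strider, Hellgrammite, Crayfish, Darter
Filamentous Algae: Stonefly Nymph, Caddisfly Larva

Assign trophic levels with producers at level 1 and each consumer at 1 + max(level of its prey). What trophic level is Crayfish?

Periphyton is a producer → level 1.
Scud eats Periphyton → level 2.
Crayfish eats Scud (level 2); other prey at levels: Caddisfly Larva 2 → level 3.

Trophic level 3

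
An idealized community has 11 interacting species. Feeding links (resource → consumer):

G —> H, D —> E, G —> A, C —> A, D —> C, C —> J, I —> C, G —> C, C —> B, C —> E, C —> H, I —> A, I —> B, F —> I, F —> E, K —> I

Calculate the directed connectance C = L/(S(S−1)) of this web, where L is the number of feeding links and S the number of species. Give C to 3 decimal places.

The web has S = 11 species and L = 16 feeding links.
C = L / (S(S−1)) = 16 / 110 = 0.1455 ≈ 0.145.

C = 0.145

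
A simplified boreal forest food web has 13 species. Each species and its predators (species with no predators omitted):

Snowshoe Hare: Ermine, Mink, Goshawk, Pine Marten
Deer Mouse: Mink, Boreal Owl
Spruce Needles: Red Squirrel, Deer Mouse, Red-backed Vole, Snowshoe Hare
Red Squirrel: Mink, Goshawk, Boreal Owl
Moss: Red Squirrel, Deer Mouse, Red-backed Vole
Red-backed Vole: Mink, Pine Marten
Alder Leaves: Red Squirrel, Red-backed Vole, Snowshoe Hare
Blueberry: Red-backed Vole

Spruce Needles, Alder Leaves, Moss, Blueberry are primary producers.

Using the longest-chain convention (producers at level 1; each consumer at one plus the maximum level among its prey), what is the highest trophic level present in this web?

3

Producers (level 1): Spruce Needles, Alder Leaves, Moss, Blueberry.
Spruce Needles → Red Squirrel → Goshawk gives Goshawk level 3.
No species has a prey at level 3, so no species reaches level 4.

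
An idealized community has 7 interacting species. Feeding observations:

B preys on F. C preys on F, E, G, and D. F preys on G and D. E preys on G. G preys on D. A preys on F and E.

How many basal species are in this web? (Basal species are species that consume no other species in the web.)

Basal species (no prey listed): D.
Count: 1.

1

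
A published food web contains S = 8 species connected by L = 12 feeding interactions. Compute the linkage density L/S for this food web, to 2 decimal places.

L/S = 1.50

There are L = 12 links among S = 8 species.
L/S = 12/8 = 1.5000 ≈ 1.50.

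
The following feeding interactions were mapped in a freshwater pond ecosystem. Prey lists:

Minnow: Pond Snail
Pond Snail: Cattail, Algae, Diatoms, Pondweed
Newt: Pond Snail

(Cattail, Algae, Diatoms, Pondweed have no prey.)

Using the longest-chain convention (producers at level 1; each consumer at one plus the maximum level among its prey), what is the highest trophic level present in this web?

3

Producers (level 1): Cattail, Algae, Diatoms, Pondweed.
Cattail → Pond Snail → Newt gives Newt level 3.
No species has a prey at level 3, so no species reaches level 4.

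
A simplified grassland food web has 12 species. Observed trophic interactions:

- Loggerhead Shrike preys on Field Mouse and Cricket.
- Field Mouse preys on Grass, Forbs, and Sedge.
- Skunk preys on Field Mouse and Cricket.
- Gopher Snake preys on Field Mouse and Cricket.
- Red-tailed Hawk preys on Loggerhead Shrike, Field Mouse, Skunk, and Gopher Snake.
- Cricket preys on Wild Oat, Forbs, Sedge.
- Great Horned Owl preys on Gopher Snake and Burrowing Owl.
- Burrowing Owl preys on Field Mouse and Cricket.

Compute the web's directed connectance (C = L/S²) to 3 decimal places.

C = 0.139

The web has S = 12 species and L = 20 feeding links.
C = L / S² = 20 / 144 = 0.1389 ≈ 0.139.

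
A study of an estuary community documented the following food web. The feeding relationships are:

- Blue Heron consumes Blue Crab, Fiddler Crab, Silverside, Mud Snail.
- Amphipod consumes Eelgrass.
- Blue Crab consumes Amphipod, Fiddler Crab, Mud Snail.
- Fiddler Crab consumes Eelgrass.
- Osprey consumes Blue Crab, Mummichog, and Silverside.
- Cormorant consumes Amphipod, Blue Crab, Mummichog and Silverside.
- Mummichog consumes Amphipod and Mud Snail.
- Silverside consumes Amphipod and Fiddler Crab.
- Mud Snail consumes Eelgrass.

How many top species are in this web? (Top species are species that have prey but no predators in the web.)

3

Top species (has prey, but nothing eats it): Osprey, Cormorant, Blue Heron.
Count: 3.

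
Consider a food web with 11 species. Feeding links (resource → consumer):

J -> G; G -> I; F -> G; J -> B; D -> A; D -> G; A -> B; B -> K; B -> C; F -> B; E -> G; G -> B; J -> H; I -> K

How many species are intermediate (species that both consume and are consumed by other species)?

Intermediate species (has both prey and predators): A, G, B, I.
Count: 4.

4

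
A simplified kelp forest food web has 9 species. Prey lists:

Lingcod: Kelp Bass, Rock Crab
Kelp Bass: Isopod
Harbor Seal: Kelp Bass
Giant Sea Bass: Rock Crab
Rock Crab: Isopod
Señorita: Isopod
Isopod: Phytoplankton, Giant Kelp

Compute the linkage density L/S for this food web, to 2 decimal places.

There are L = 9 links among S = 9 species.
L/S = 9/9 = 1.0000 ≈ 1.00.

L/S = 1.00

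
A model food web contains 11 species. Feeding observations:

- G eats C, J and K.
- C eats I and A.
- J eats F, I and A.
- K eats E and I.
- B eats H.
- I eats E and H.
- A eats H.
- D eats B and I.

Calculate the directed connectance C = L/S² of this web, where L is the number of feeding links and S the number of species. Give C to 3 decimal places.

C = 0.132

The web has S = 11 species and L = 16 feeding links.
C = L / S² = 16 / 121 = 0.1322 ≈ 0.132.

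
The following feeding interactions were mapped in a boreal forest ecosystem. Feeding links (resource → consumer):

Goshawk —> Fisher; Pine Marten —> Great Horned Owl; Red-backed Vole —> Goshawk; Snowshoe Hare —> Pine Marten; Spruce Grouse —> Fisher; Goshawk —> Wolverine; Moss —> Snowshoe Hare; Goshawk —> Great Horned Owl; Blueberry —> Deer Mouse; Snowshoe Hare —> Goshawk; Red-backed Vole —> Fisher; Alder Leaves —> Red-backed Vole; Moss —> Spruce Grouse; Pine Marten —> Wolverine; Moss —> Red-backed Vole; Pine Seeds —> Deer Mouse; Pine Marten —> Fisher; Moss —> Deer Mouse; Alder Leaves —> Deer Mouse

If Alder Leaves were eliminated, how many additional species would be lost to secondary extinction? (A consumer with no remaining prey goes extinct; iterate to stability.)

Remove Alder Leaves.
Every predator of it retains at least one other prey: Red-backed Vole still has Moss; Deer Mouse still has Pine Seeds, Moss, Blueberry.
No consumer loses all prey, so no secondary extinctions occur.

0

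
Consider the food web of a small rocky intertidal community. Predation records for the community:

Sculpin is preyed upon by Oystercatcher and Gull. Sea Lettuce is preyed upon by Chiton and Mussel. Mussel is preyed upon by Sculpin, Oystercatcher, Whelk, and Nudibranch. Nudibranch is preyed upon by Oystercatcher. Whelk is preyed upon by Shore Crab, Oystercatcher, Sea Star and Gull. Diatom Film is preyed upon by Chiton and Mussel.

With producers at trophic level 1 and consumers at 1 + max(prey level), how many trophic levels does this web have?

4

Producers (level 1): Diatom Film, Sea Lettuce.
Diatom Film → Mussel → Sculpin → Oystercatcher gives Oystercatcher level 4.
No species has a prey at level 4, so no species reaches level 5.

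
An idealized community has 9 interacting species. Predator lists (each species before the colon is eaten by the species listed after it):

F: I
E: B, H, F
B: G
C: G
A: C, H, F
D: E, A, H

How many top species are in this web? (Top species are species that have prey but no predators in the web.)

3

Top species (has prey, but nothing eats it): H, I, G.
Count: 3.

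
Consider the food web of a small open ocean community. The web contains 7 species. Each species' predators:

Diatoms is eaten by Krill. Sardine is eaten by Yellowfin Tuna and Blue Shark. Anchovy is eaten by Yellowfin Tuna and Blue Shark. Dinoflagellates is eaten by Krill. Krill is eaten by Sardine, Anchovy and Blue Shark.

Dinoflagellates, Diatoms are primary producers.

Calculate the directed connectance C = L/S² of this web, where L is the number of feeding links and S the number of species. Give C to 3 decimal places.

The web has S = 7 species and L = 9 feeding links.
C = L / S² = 9 / 49 = 0.1837 ≈ 0.184.

C = 0.184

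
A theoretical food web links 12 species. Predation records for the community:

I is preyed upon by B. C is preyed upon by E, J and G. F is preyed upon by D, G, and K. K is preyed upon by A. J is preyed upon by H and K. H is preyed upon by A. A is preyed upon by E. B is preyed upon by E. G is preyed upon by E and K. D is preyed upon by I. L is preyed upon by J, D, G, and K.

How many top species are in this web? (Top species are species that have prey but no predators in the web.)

Top species (has prey, but nothing eats it): E.
Count: 1.

1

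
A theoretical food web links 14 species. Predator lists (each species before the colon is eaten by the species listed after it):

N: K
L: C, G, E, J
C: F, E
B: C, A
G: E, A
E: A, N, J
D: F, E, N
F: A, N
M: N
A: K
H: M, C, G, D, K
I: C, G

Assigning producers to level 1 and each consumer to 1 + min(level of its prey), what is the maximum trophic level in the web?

Producers (level 1): B, H, L, I.
Following each consumer down to its lowest-level prey: L → E → N (levels 1 through 3).
All prey of N (E 2, M 2, D 2, F 3) are at level 2 or above, so N is at level 1 + 2 = 3.
Every consumer has at least one prey at level 2 or below, so none exceeds level 3.

3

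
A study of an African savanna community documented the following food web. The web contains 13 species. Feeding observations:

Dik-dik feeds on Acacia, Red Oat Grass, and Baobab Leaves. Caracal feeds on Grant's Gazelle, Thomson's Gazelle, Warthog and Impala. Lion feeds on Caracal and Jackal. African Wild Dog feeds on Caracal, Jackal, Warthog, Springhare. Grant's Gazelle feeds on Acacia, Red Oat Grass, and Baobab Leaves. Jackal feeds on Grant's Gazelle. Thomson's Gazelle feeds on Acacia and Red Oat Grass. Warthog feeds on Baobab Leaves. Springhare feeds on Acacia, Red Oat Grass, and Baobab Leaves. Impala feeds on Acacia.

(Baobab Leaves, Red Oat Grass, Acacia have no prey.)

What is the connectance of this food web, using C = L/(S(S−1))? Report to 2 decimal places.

C = 0.15

The web has S = 13 species and L = 24 feeding links.
C = L / (S(S−1)) = 24 / 156 = 0.1538 ≈ 0.15.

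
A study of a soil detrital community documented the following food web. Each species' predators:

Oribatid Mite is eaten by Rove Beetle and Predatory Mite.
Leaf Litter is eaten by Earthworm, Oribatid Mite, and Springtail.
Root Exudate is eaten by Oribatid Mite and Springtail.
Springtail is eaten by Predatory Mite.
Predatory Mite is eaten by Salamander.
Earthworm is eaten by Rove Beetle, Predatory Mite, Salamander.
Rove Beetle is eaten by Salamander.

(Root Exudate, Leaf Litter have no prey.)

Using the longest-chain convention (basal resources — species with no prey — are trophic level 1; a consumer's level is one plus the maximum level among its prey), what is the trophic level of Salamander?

Root Exudate has no prey (basal) → level 1.
Springtail eats Root Exudate (level 1); other prey at levels: Leaf Litter 1 → level 2.
Predatory Mite eats Springtail (level 2); other prey at levels: Earthworm 2, Oribatid Mite 2 → level 3.
Salamander eats Predatory Mite (level 3); other prey at levels: Earthworm 2, Rove Beetle 3 → level 4.

Trophic level 4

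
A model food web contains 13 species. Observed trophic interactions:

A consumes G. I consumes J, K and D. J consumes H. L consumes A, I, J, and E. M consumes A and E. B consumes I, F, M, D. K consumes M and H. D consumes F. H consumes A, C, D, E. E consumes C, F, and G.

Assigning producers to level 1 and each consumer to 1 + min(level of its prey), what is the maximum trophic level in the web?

Producers (level 1): G, F, C.
Following each consumer down to its lowest-level prey: C → H → K (levels 1 through 3).
All prey of K (H 2, M 3) are at level 2 or above, so K is at level 1 + 2 = 3.
Every consumer has at least one prey at level 2 or below, so none exceeds level 3.

3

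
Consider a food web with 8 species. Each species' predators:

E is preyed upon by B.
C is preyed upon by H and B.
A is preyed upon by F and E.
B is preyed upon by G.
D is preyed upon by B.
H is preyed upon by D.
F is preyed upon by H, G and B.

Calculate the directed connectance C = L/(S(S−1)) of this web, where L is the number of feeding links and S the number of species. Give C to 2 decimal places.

C = 0.20

The web has S = 8 species and L = 11 feeding links.
C = L / (S(S−1)) = 11 / 56 = 0.1964 ≈ 0.20.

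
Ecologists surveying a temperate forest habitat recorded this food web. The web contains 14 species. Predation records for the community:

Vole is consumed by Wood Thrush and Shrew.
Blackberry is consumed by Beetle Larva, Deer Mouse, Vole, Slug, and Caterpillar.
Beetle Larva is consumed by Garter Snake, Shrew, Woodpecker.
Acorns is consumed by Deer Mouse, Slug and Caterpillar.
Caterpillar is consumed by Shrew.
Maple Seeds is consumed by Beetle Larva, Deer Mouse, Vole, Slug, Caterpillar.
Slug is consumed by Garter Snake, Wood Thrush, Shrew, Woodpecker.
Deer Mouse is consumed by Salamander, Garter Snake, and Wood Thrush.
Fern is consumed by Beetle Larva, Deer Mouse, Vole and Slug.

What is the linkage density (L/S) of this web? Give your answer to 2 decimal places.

L/S = 2.14

There are L = 30 links among S = 14 species.
L/S = 30/14 = 2.1429 ≈ 2.14.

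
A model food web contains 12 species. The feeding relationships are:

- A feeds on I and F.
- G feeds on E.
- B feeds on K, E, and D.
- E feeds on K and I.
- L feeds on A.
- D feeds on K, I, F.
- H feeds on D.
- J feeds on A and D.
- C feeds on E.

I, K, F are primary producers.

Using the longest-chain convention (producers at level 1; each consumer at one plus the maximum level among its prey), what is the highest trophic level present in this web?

3

Producers (level 1): I, K, F.
I → E → G gives G level 3.
No species has a prey at level 3, so no species reaches level 4.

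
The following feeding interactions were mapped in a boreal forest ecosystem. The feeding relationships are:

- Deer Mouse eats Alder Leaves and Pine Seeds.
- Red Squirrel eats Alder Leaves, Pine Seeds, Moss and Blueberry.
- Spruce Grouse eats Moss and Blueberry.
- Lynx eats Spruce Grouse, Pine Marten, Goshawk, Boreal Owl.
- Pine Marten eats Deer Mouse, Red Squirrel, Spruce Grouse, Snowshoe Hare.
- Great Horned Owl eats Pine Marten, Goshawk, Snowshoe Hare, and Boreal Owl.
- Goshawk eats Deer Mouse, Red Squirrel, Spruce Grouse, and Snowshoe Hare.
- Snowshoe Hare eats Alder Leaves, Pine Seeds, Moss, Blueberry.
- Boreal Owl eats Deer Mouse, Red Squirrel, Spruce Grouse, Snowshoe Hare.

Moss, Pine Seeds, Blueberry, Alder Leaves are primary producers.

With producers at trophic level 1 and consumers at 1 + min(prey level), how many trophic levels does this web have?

3

Producers (level 1): Moss, Pine Seeds, Blueberry, Alder Leaves.
Following each consumer down to its lowest-level prey: Moss → Spruce Grouse → Lynx (levels 1 through 3).
All prey of Lynx (Spruce Grouse 2, Goshawk 3, Pine Marten 3, Boreal Owl 3) are at level 2 or above, so Lynx is at level 1 + 2 = 3.
Every consumer has at least one prey at level 2 or below, so none exceeds level 3.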